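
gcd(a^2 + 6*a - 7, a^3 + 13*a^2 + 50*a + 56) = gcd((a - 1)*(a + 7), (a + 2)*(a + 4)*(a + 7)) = a + 7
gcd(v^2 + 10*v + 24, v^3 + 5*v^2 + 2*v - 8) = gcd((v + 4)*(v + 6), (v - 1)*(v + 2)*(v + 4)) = v + 4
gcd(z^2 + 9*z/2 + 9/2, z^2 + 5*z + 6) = z + 3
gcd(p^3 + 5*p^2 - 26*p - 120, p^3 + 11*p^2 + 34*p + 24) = p^2 + 10*p + 24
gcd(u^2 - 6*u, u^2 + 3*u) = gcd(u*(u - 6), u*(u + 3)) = u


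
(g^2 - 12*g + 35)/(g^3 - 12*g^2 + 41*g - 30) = (g - 7)/(g^2 - 7*g + 6)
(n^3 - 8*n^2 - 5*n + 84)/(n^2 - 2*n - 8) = (n^2 - 4*n - 21)/(n + 2)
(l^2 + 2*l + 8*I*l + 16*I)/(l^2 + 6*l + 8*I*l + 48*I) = (l + 2)/(l + 6)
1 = 1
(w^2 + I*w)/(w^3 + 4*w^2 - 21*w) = (w + I)/(w^2 + 4*w - 21)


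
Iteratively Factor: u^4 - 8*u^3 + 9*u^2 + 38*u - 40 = (u - 1)*(u^3 - 7*u^2 + 2*u + 40) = (u - 4)*(u - 1)*(u^2 - 3*u - 10) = (u - 4)*(u - 1)*(u + 2)*(u - 5)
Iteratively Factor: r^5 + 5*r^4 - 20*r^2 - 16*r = (r + 2)*(r^4 + 3*r^3 - 6*r^2 - 8*r) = r*(r + 2)*(r^3 + 3*r^2 - 6*r - 8) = r*(r + 2)*(r + 4)*(r^2 - r - 2) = r*(r - 2)*(r + 2)*(r + 4)*(r + 1)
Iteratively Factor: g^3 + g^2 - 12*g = (g - 3)*(g^2 + 4*g) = g*(g - 3)*(g + 4)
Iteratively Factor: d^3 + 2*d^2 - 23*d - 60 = (d - 5)*(d^2 + 7*d + 12) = (d - 5)*(d + 4)*(d + 3)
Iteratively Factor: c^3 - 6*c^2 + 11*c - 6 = (c - 3)*(c^2 - 3*c + 2) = (c - 3)*(c - 2)*(c - 1)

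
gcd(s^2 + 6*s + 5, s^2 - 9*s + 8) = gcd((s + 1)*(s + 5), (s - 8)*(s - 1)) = 1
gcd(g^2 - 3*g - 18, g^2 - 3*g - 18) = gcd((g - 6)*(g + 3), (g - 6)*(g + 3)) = g^2 - 3*g - 18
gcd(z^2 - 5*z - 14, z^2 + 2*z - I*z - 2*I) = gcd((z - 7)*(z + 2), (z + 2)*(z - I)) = z + 2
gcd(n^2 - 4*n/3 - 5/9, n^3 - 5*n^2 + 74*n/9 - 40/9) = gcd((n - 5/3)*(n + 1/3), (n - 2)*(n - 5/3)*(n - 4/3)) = n - 5/3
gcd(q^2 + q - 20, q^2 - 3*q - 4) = q - 4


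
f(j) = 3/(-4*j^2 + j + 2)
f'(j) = 3*(8*j - 1)/(-4*j^2 + j + 2)^2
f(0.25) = 1.50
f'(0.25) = 0.75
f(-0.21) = 1.86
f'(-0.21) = -3.09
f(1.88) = -0.29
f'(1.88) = 0.40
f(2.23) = -0.19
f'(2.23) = 0.21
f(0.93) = -5.66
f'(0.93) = 68.88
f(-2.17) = -0.16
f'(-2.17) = -0.15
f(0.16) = 1.46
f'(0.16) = 0.20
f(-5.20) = -0.03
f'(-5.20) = -0.01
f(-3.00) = -0.08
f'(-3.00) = -0.05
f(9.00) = -0.00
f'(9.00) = 0.00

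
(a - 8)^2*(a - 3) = a^3 - 19*a^2 + 112*a - 192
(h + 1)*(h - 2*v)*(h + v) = h^3 - h^2*v + h^2 - 2*h*v^2 - h*v - 2*v^2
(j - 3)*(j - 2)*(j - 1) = j^3 - 6*j^2 + 11*j - 6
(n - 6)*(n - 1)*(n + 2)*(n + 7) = n^4 + 2*n^3 - 43*n^2 - 44*n + 84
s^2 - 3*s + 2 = (s - 2)*(s - 1)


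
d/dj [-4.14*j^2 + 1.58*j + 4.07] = 1.58 - 8.28*j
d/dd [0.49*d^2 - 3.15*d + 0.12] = 0.98*d - 3.15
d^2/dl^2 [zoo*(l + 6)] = 0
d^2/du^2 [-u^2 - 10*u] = -2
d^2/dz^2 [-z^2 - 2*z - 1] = -2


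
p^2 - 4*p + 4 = (p - 2)^2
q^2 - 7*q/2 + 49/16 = (q - 7/4)^2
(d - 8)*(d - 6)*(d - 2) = d^3 - 16*d^2 + 76*d - 96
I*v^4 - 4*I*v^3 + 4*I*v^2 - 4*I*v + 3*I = (v - 3)*(v - I)*(v + I)*(I*v - I)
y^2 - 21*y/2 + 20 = (y - 8)*(y - 5/2)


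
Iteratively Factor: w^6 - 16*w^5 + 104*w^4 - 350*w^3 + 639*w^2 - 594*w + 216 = (w - 3)*(w^5 - 13*w^4 + 65*w^3 - 155*w^2 + 174*w - 72) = (w - 4)*(w - 3)*(w^4 - 9*w^3 + 29*w^2 - 39*w + 18) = (w - 4)*(w - 3)^2*(w^3 - 6*w^2 + 11*w - 6) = (w - 4)*(w - 3)^2*(w - 1)*(w^2 - 5*w + 6) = (w - 4)*(w - 3)^2*(w - 2)*(w - 1)*(w - 3)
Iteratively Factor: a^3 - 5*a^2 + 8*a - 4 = (a - 1)*(a^2 - 4*a + 4) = (a - 2)*(a - 1)*(a - 2)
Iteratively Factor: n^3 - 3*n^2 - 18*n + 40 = (n - 2)*(n^2 - n - 20) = (n - 2)*(n + 4)*(n - 5)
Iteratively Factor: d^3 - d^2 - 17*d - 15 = (d + 1)*(d^2 - 2*d - 15) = (d + 1)*(d + 3)*(d - 5)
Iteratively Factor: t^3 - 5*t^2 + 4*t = (t - 1)*(t^2 - 4*t) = (t - 4)*(t - 1)*(t)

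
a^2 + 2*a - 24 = (a - 4)*(a + 6)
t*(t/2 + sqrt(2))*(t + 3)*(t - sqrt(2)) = t^4/2 + sqrt(2)*t^3/2 + 3*t^3/2 - 2*t^2 + 3*sqrt(2)*t^2/2 - 6*t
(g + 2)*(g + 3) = g^2 + 5*g + 6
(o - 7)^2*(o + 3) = o^3 - 11*o^2 + 7*o + 147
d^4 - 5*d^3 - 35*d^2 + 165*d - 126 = (d - 7)*(d - 3)*(d - 1)*(d + 6)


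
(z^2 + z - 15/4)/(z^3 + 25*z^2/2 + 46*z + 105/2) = (z - 3/2)/(z^2 + 10*z + 21)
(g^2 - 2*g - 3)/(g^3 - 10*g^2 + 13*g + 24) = 1/(g - 8)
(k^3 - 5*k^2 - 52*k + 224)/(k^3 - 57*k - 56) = (k - 4)/(k + 1)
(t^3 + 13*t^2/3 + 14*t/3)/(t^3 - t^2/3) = (3*t^2 + 13*t + 14)/(t*(3*t - 1))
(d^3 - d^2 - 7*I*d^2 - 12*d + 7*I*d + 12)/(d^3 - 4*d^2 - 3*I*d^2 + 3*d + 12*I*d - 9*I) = (d - 4*I)/(d - 3)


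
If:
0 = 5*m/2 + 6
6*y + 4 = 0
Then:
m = -12/5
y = -2/3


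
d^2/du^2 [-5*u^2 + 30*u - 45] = -10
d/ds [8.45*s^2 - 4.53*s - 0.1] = 16.9*s - 4.53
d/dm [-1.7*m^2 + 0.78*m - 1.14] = 0.78 - 3.4*m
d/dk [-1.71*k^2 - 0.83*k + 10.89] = -3.42*k - 0.83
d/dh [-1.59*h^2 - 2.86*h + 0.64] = -3.18*h - 2.86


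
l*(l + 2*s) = l^2 + 2*l*s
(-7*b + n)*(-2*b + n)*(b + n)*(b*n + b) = 14*b^4*n + 14*b^4 + 5*b^3*n^2 + 5*b^3*n - 8*b^2*n^3 - 8*b^2*n^2 + b*n^4 + b*n^3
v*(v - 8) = v^2 - 8*v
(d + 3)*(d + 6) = d^2 + 9*d + 18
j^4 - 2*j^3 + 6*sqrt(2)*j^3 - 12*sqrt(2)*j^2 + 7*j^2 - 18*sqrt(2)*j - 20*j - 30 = (j - 3)*(j + 1)*(j + sqrt(2))*(j + 5*sqrt(2))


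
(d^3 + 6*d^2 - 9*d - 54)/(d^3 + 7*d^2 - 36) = (d - 3)/(d - 2)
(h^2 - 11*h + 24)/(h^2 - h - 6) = (h - 8)/(h + 2)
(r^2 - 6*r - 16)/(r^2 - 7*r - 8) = (r + 2)/(r + 1)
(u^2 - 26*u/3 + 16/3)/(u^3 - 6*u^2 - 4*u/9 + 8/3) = 3*(u - 8)/(3*u^2 - 16*u - 12)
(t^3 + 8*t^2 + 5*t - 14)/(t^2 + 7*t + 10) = (t^2 + 6*t - 7)/(t + 5)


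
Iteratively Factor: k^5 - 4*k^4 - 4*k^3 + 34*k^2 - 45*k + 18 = (k + 3)*(k^4 - 7*k^3 + 17*k^2 - 17*k + 6) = (k - 1)*(k + 3)*(k^3 - 6*k^2 + 11*k - 6) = (k - 1)^2*(k + 3)*(k^2 - 5*k + 6) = (k - 3)*(k - 1)^2*(k + 3)*(k - 2)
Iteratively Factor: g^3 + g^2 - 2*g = (g - 1)*(g^2 + 2*g) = g*(g - 1)*(g + 2)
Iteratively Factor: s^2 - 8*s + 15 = (s - 5)*(s - 3)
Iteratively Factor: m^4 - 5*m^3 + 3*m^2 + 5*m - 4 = (m - 1)*(m^3 - 4*m^2 - m + 4) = (m - 1)^2*(m^2 - 3*m - 4) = (m - 4)*(m - 1)^2*(m + 1)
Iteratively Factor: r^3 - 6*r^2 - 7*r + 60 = (r - 4)*(r^2 - 2*r - 15) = (r - 4)*(r + 3)*(r - 5)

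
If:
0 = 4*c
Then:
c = 0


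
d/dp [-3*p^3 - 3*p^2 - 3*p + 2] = -9*p^2 - 6*p - 3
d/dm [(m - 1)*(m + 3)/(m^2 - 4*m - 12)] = 6*(-m^2 - 3*m - 6)/(m^4 - 8*m^3 - 8*m^2 + 96*m + 144)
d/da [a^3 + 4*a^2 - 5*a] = 3*a^2 + 8*a - 5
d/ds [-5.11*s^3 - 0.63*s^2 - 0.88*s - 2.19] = -15.33*s^2 - 1.26*s - 0.88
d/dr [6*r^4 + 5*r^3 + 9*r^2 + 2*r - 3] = 24*r^3 + 15*r^2 + 18*r + 2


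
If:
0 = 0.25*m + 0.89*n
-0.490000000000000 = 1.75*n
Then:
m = 1.00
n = -0.28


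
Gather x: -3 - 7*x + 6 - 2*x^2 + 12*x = -2*x^2 + 5*x + 3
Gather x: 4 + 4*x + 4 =4*x + 8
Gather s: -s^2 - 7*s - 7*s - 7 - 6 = -s^2 - 14*s - 13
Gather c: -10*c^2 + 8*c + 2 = -10*c^2 + 8*c + 2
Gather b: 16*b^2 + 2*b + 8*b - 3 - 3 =16*b^2 + 10*b - 6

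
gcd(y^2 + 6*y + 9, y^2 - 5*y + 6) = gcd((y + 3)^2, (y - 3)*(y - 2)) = 1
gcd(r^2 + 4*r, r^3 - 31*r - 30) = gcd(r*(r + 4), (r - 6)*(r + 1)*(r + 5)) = 1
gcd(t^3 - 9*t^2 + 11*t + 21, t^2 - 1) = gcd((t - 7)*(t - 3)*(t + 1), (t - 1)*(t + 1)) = t + 1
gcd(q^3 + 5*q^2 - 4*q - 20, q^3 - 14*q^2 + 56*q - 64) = q - 2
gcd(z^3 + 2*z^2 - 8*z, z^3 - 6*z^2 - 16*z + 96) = z + 4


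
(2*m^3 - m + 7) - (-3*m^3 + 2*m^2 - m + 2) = 5*m^3 - 2*m^2 + 5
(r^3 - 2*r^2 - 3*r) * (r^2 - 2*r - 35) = r^5 - 4*r^4 - 34*r^3 + 76*r^2 + 105*r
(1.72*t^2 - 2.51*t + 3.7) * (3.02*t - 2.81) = 5.1944*t^3 - 12.4134*t^2 + 18.2271*t - 10.397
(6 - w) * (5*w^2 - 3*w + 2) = -5*w^3 + 33*w^2 - 20*w + 12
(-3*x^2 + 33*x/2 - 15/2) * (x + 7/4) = -3*x^3 + 45*x^2/4 + 171*x/8 - 105/8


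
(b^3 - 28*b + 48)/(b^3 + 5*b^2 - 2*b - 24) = (b^2 + 2*b - 24)/(b^2 + 7*b + 12)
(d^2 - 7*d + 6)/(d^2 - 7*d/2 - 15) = 2*(d - 1)/(2*d + 5)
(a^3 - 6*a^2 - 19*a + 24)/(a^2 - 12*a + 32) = (a^2 + 2*a - 3)/(a - 4)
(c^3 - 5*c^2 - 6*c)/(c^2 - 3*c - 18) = c*(c + 1)/(c + 3)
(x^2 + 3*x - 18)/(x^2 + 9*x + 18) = (x - 3)/(x + 3)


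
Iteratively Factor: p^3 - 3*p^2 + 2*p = (p - 2)*(p^2 - p) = p*(p - 2)*(p - 1)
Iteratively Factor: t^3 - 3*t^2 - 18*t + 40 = (t - 2)*(t^2 - t - 20) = (t - 2)*(t + 4)*(t - 5)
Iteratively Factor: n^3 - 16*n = (n - 4)*(n^2 + 4*n) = (n - 4)*(n + 4)*(n)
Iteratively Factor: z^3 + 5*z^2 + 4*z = (z)*(z^2 + 5*z + 4) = z*(z + 1)*(z + 4)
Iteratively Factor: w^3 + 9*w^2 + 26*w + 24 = (w + 2)*(w^2 + 7*w + 12) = (w + 2)*(w + 3)*(w + 4)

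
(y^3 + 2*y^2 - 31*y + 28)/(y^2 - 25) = (y^3 + 2*y^2 - 31*y + 28)/(y^2 - 25)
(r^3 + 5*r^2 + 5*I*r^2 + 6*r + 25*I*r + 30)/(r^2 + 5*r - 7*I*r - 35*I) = (r^2 + 5*I*r + 6)/(r - 7*I)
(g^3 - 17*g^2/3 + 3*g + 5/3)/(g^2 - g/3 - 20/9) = 3*(-3*g^3 + 17*g^2 - 9*g - 5)/(-9*g^2 + 3*g + 20)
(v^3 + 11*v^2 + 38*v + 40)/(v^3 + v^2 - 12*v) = (v^2 + 7*v + 10)/(v*(v - 3))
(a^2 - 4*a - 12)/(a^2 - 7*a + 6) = (a + 2)/(a - 1)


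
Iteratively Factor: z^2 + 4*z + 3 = (z + 1)*(z + 3)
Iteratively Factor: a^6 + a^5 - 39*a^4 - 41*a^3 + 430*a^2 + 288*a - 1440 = (a + 4)*(a^5 - 3*a^4 - 27*a^3 + 67*a^2 + 162*a - 360) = (a - 2)*(a + 4)*(a^4 - a^3 - 29*a^2 + 9*a + 180) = (a - 2)*(a + 4)^2*(a^3 - 5*a^2 - 9*a + 45) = (a - 5)*(a - 2)*(a + 4)^2*(a^2 - 9) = (a - 5)*(a - 3)*(a - 2)*(a + 4)^2*(a + 3)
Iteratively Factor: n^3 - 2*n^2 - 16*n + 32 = (n - 4)*(n^2 + 2*n - 8) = (n - 4)*(n + 4)*(n - 2)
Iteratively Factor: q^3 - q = (q + 1)*(q^2 - q) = (q - 1)*(q + 1)*(q)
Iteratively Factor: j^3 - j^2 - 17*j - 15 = (j + 3)*(j^2 - 4*j - 5) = (j + 1)*(j + 3)*(j - 5)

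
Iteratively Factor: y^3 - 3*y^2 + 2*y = (y - 2)*(y^2 - y) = (y - 2)*(y - 1)*(y)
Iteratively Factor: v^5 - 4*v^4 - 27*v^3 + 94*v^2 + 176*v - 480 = (v + 4)*(v^4 - 8*v^3 + 5*v^2 + 74*v - 120) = (v + 3)*(v + 4)*(v^3 - 11*v^2 + 38*v - 40) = (v - 2)*(v + 3)*(v + 4)*(v^2 - 9*v + 20) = (v - 5)*(v - 2)*(v + 3)*(v + 4)*(v - 4)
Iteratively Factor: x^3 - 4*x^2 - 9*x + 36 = (x - 3)*(x^2 - x - 12) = (x - 3)*(x + 3)*(x - 4)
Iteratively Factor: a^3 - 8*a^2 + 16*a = (a - 4)*(a^2 - 4*a) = (a - 4)^2*(a)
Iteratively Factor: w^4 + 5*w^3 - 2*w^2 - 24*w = (w + 3)*(w^3 + 2*w^2 - 8*w) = w*(w + 3)*(w^2 + 2*w - 8) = w*(w - 2)*(w + 3)*(w + 4)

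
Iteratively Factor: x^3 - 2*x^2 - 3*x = (x)*(x^2 - 2*x - 3) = x*(x - 3)*(x + 1)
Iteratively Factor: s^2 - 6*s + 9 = (s - 3)*(s - 3)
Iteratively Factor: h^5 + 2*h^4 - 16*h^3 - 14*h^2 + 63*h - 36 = (h - 3)*(h^4 + 5*h^3 - h^2 - 17*h + 12) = (h - 3)*(h - 1)*(h^3 + 6*h^2 + 5*h - 12) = (h - 3)*(h - 1)^2*(h^2 + 7*h + 12) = (h - 3)*(h - 1)^2*(h + 4)*(h + 3)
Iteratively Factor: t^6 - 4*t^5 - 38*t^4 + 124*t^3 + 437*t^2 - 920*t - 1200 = (t - 5)*(t^5 + t^4 - 33*t^3 - 41*t^2 + 232*t + 240) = (t - 5)*(t - 3)*(t^4 + 4*t^3 - 21*t^2 - 104*t - 80) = (t - 5)*(t - 3)*(t + 1)*(t^3 + 3*t^2 - 24*t - 80) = (t - 5)^2*(t - 3)*(t + 1)*(t^2 + 8*t + 16) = (t - 5)^2*(t - 3)*(t + 1)*(t + 4)*(t + 4)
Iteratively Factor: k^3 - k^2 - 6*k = (k + 2)*(k^2 - 3*k) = k*(k + 2)*(k - 3)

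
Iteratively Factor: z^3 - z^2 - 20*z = (z + 4)*(z^2 - 5*z) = (z - 5)*(z + 4)*(z)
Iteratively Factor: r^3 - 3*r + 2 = (r + 2)*(r^2 - 2*r + 1) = (r - 1)*(r + 2)*(r - 1)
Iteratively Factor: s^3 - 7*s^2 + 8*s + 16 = (s + 1)*(s^2 - 8*s + 16) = (s - 4)*(s + 1)*(s - 4)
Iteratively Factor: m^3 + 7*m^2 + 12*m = (m + 4)*(m^2 + 3*m) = m*(m + 4)*(m + 3)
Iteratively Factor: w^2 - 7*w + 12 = (w - 4)*(w - 3)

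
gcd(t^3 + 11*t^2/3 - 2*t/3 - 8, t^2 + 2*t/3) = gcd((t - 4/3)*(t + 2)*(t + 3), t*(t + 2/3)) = 1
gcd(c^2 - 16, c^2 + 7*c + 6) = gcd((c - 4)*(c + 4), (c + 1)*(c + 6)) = 1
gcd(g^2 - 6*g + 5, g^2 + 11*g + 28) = 1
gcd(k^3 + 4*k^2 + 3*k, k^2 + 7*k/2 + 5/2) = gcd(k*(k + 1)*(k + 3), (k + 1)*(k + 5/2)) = k + 1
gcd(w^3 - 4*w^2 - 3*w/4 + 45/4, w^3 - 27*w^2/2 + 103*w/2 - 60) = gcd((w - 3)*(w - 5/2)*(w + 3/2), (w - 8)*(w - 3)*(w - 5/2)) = w^2 - 11*w/2 + 15/2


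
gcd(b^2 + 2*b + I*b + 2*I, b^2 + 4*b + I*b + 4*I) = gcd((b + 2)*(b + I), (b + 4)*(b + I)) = b + I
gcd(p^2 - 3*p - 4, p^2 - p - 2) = p + 1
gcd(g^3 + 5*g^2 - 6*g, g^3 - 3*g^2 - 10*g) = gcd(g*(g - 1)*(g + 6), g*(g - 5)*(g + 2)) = g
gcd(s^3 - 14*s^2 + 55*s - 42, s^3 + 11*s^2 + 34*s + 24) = 1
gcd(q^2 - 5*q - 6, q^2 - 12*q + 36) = q - 6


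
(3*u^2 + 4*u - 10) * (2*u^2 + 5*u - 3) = 6*u^4 + 23*u^3 - 9*u^2 - 62*u + 30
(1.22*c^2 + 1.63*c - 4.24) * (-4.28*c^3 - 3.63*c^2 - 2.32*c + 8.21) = -5.2216*c^5 - 11.405*c^4 + 9.3999*c^3 + 21.6258*c^2 + 23.2191*c - 34.8104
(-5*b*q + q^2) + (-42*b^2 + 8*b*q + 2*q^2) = -42*b^2 + 3*b*q + 3*q^2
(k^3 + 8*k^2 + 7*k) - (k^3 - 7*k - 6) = 8*k^2 + 14*k + 6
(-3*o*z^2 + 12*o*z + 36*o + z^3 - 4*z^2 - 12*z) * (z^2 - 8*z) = -3*o*z^4 + 36*o*z^3 - 60*o*z^2 - 288*o*z + z^5 - 12*z^4 + 20*z^3 + 96*z^2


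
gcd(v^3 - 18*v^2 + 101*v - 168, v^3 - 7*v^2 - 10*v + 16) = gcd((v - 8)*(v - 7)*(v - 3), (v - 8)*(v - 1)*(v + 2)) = v - 8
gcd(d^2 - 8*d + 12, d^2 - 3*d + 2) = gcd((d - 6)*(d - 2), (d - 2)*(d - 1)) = d - 2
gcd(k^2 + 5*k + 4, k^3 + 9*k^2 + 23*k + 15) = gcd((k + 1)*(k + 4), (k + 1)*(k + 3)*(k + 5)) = k + 1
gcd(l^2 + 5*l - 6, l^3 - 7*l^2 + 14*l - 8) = l - 1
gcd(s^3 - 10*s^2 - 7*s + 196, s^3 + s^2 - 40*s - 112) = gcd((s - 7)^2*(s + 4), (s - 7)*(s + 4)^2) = s^2 - 3*s - 28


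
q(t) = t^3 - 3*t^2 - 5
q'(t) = 3*t^2 - 6*t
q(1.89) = -8.97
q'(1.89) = -0.62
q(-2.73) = -47.71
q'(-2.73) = 38.74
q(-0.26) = -5.22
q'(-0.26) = 1.76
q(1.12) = -7.36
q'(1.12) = -2.96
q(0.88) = -6.64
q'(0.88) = -2.96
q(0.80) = -6.41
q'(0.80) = -2.88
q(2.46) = -8.27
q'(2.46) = 3.39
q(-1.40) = -13.62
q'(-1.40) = 14.28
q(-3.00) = -59.00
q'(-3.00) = 45.00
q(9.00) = 481.00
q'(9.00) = 189.00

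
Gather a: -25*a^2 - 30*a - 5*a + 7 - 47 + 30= -25*a^2 - 35*a - 10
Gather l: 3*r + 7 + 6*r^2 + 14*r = 6*r^2 + 17*r + 7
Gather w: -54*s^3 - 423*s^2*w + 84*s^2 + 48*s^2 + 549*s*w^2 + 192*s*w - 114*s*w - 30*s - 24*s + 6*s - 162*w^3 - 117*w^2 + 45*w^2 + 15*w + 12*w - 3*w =-54*s^3 + 132*s^2 - 48*s - 162*w^3 + w^2*(549*s - 72) + w*(-423*s^2 + 78*s + 24)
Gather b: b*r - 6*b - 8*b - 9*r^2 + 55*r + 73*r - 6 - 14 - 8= b*(r - 14) - 9*r^2 + 128*r - 28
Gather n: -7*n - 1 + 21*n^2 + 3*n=21*n^2 - 4*n - 1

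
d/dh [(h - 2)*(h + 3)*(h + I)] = 3*h^2 + 2*h*(1 + I) - 6 + I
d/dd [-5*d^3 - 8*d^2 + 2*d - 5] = -15*d^2 - 16*d + 2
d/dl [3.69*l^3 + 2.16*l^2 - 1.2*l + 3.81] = 11.07*l^2 + 4.32*l - 1.2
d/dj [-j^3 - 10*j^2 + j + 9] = -3*j^2 - 20*j + 1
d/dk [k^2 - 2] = 2*k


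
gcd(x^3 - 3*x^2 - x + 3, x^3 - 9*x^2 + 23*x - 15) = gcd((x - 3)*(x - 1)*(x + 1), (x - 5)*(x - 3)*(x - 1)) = x^2 - 4*x + 3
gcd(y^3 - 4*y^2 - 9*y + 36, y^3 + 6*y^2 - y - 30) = y + 3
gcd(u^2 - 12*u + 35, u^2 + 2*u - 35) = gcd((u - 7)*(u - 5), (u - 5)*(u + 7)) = u - 5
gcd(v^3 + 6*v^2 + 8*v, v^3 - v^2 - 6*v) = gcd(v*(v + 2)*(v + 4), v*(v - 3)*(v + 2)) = v^2 + 2*v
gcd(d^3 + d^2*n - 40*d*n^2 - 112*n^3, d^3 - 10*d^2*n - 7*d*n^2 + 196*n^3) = d^2 - 3*d*n - 28*n^2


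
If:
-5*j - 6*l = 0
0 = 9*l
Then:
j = 0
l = 0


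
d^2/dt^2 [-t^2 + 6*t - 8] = -2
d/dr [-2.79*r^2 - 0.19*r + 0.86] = -5.58*r - 0.19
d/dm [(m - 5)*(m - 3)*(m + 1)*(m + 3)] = 4*m^3 - 12*m^2 - 28*m + 36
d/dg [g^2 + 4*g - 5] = 2*g + 4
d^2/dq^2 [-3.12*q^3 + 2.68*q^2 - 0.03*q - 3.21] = 5.36 - 18.72*q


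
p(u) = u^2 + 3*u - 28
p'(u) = 2*u + 3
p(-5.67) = -12.86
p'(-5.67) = -8.34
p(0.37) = -26.75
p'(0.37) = 3.74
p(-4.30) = -22.41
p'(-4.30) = -5.60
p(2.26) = -16.11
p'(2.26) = 7.52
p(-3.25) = -27.19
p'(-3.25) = -3.50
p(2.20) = -16.56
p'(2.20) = 7.40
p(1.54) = -21.01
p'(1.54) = 6.08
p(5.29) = 15.85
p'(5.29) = 13.58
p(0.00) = -28.00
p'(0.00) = 3.00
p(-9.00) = 26.00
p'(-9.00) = -15.00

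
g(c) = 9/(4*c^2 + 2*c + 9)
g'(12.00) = 0.00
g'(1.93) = -0.20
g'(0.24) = -0.37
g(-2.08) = 0.41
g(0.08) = 0.98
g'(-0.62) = 0.31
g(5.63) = 0.06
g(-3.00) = 0.23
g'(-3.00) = 0.13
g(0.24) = 0.93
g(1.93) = 0.32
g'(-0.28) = 0.03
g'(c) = 9*(-8*c - 2)/(4*c^2 + 2*c + 9)^2 = 18*(-4*c - 1)/(4*c^2 + 2*c + 9)^2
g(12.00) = 0.01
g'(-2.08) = 0.27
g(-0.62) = 0.97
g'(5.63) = -0.02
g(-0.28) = 1.03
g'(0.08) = -0.28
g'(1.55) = -0.27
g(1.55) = 0.41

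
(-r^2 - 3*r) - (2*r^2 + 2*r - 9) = -3*r^2 - 5*r + 9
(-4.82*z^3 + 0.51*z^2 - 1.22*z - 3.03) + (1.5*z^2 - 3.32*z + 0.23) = -4.82*z^3 + 2.01*z^2 - 4.54*z - 2.8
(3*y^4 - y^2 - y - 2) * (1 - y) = -3*y^5 + 3*y^4 + y^3 + y - 2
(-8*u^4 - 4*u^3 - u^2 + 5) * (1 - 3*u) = 24*u^5 + 4*u^4 - u^3 - u^2 - 15*u + 5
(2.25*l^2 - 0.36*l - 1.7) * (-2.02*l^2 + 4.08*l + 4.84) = -4.545*l^4 + 9.9072*l^3 + 12.8552*l^2 - 8.6784*l - 8.228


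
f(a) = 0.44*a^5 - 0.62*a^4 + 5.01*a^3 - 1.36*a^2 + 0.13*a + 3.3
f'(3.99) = 628.61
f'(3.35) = 343.53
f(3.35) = 284.38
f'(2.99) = 235.91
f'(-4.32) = 1258.55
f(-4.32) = -1304.51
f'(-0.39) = 3.67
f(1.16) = 9.24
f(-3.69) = -683.38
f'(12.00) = 43465.57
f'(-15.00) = 123167.68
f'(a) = 2.2*a^4 - 2.48*a^3 + 15.03*a^2 - 2.72*a + 0.13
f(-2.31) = -112.61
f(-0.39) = 2.73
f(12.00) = 105096.06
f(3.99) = 588.23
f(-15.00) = -382725.90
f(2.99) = 181.05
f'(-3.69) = 747.30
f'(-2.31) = 179.83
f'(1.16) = 17.31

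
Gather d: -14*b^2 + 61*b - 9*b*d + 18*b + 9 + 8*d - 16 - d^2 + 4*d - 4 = -14*b^2 + 79*b - d^2 + d*(12 - 9*b) - 11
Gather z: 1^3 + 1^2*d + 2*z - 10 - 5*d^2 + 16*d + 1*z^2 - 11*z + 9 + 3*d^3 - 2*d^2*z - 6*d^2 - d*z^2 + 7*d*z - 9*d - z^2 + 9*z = 3*d^3 - 11*d^2 - d*z^2 + 8*d + z*(-2*d^2 + 7*d)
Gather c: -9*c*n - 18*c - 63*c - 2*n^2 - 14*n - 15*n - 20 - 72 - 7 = c*(-9*n - 81) - 2*n^2 - 29*n - 99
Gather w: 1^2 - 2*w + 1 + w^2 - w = w^2 - 3*w + 2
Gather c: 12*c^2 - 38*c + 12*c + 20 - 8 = 12*c^2 - 26*c + 12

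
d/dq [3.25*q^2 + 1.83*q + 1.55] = 6.5*q + 1.83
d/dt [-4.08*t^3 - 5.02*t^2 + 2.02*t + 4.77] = -12.24*t^2 - 10.04*t + 2.02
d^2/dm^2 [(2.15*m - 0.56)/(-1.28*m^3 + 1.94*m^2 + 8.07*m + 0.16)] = (-21.13536*m^5 + 43.043328*m^4 - 82.8502320000001*m^3 - 27.3456*m^2 + 57.295776*m + 78.1444)/(2.097152*m^9 - 9.535488*m^8 - 25.21344*m^7 + 112.148728*m^6 + 161.346732*m^5 - 370.91703*m^4 - 540.489207*m^3 - 31.408944*m^2 - 0.619776*m - 0.004096)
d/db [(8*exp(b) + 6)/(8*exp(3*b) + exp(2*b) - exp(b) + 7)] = 2*(-(4*exp(b) + 3)*(24*exp(2*b) + 2*exp(b) - 1) + 32*exp(3*b) + 4*exp(2*b) - 4*exp(b) + 28)*exp(b)/(8*exp(3*b) + exp(2*b) - exp(b) + 7)^2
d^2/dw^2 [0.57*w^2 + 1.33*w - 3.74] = 1.14000000000000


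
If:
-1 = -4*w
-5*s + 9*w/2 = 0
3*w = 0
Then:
No Solution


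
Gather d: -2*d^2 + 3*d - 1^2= -2*d^2 + 3*d - 1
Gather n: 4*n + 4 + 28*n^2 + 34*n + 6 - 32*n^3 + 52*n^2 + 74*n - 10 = -32*n^3 + 80*n^2 + 112*n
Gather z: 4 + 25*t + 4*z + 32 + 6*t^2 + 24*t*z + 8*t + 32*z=6*t^2 + 33*t + z*(24*t + 36) + 36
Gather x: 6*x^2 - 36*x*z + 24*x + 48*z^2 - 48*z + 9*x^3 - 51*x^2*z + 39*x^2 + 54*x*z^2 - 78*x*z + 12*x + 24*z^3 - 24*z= 9*x^3 + x^2*(45 - 51*z) + x*(54*z^2 - 114*z + 36) + 24*z^3 + 48*z^2 - 72*z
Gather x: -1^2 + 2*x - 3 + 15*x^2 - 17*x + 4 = 15*x^2 - 15*x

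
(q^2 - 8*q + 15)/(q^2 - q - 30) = (-q^2 + 8*q - 15)/(-q^2 + q + 30)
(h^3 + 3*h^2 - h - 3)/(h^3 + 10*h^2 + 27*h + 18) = (h - 1)/(h + 6)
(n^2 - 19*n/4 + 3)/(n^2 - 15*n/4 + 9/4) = (n - 4)/(n - 3)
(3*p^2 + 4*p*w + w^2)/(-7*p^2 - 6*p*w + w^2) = (-3*p - w)/(7*p - w)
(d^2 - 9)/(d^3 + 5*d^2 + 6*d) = (d - 3)/(d*(d + 2))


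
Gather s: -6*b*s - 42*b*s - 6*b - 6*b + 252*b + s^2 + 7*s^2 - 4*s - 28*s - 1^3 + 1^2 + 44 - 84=240*b + 8*s^2 + s*(-48*b - 32) - 40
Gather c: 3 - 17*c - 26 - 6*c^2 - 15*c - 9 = -6*c^2 - 32*c - 32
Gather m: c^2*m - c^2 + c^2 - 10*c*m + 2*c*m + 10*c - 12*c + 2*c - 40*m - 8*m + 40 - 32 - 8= m*(c^2 - 8*c - 48)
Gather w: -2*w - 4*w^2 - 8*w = -4*w^2 - 10*w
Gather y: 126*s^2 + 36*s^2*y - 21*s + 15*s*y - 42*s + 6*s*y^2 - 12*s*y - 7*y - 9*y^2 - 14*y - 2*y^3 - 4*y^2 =126*s^2 - 63*s - 2*y^3 + y^2*(6*s - 13) + y*(36*s^2 + 3*s - 21)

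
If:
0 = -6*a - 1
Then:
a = -1/6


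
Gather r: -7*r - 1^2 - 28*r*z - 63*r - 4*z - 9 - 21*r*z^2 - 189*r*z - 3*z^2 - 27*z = r*(-21*z^2 - 217*z - 70) - 3*z^2 - 31*z - 10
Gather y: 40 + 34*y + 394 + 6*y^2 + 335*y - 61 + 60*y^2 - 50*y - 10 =66*y^2 + 319*y + 363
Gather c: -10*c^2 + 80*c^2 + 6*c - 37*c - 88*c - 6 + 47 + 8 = 70*c^2 - 119*c + 49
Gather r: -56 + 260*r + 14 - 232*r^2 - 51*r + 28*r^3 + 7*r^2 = 28*r^3 - 225*r^2 + 209*r - 42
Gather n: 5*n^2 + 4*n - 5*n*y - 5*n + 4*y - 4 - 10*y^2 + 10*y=5*n^2 + n*(-5*y - 1) - 10*y^2 + 14*y - 4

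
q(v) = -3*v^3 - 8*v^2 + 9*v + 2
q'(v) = -9*v^2 - 16*v + 9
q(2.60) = -81.41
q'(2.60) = -93.44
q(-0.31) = -1.47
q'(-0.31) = 13.10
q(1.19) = -3.67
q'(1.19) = -22.78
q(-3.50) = 1.12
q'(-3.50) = -45.25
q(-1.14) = -14.21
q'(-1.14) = 15.54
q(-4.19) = 44.52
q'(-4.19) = -81.96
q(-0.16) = 0.37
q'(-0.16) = 11.33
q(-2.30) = -24.52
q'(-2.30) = -1.81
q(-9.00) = 1460.00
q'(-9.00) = -576.00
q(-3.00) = -16.00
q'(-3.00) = -24.00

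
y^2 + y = y*(y + 1)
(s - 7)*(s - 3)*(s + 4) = s^3 - 6*s^2 - 19*s + 84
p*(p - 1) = p^2 - p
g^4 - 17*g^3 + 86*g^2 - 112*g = g*(g - 8)*(g - 7)*(g - 2)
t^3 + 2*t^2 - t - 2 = (t - 1)*(t + 1)*(t + 2)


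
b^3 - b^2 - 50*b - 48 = (b - 8)*(b + 1)*(b + 6)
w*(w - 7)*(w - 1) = w^3 - 8*w^2 + 7*w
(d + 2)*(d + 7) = d^2 + 9*d + 14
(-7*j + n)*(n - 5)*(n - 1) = -7*j*n^2 + 42*j*n - 35*j + n^3 - 6*n^2 + 5*n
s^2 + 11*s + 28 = (s + 4)*(s + 7)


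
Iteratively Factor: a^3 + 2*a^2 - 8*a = (a)*(a^2 + 2*a - 8) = a*(a + 4)*(a - 2)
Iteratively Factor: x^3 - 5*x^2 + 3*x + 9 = (x + 1)*(x^2 - 6*x + 9) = (x - 3)*(x + 1)*(x - 3)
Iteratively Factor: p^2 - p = (p)*(p - 1)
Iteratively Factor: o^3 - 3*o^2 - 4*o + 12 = (o - 2)*(o^2 - o - 6) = (o - 2)*(o + 2)*(o - 3)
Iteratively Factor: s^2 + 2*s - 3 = (s + 3)*(s - 1)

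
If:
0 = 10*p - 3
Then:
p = 3/10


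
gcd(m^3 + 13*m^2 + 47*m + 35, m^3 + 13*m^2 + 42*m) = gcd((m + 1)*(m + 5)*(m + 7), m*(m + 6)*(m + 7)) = m + 7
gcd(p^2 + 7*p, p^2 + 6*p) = p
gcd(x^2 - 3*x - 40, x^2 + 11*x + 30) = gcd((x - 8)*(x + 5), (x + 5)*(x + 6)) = x + 5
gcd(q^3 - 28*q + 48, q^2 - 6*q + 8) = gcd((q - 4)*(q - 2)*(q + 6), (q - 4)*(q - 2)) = q^2 - 6*q + 8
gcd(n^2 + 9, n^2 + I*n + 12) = n - 3*I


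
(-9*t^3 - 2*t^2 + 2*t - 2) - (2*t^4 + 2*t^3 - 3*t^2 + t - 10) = -2*t^4 - 11*t^3 + t^2 + t + 8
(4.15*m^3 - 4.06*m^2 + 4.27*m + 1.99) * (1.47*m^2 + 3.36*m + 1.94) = 6.1005*m^5 + 7.9758*m^4 + 0.686300000000001*m^3 + 9.3961*m^2 + 14.9702*m + 3.8606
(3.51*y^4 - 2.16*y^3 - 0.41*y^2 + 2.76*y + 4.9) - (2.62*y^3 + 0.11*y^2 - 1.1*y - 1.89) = 3.51*y^4 - 4.78*y^3 - 0.52*y^2 + 3.86*y + 6.79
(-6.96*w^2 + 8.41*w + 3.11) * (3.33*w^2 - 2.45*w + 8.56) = -23.1768*w^4 + 45.0573*w^3 - 69.8258*w^2 + 64.3701*w + 26.6216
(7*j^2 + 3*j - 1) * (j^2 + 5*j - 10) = 7*j^4 + 38*j^3 - 56*j^2 - 35*j + 10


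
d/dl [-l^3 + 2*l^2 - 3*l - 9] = -3*l^2 + 4*l - 3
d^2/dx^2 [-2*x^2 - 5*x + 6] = -4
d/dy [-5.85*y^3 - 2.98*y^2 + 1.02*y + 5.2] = -17.55*y^2 - 5.96*y + 1.02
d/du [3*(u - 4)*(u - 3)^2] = 3*(u - 3)*(3*u - 11)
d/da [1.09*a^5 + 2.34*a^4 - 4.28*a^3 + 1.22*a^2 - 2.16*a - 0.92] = 5.45*a^4 + 9.36*a^3 - 12.84*a^2 + 2.44*a - 2.16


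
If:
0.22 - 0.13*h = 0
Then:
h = 1.69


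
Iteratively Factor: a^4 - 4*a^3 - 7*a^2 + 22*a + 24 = (a - 4)*(a^3 - 7*a - 6) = (a - 4)*(a + 2)*(a^2 - 2*a - 3) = (a - 4)*(a - 3)*(a + 2)*(a + 1)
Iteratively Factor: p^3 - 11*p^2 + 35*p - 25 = (p - 5)*(p^2 - 6*p + 5) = (p - 5)^2*(p - 1)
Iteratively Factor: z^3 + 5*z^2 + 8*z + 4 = (z + 2)*(z^2 + 3*z + 2) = (z + 2)^2*(z + 1)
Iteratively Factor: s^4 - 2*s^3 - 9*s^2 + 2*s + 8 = (s + 2)*(s^3 - 4*s^2 - s + 4) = (s - 1)*(s + 2)*(s^2 - 3*s - 4) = (s - 4)*(s - 1)*(s + 2)*(s + 1)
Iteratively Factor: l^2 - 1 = (l + 1)*(l - 1)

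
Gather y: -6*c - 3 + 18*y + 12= -6*c + 18*y + 9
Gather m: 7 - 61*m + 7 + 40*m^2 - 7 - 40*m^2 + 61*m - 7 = 0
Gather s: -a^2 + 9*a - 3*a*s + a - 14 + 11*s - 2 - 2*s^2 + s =-a^2 + 10*a - 2*s^2 + s*(12 - 3*a) - 16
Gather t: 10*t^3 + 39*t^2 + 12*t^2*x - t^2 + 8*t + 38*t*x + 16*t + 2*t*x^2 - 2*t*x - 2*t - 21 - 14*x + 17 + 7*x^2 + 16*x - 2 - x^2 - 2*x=10*t^3 + t^2*(12*x + 38) + t*(2*x^2 + 36*x + 22) + 6*x^2 - 6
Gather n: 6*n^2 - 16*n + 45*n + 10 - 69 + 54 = 6*n^2 + 29*n - 5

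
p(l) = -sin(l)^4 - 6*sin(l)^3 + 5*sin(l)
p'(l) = -4*sin(l)^3*cos(l) - 18*sin(l)^2*cos(l) + 5*cos(l)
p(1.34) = -1.57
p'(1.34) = -3.60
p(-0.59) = -1.84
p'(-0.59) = 0.10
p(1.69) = -1.88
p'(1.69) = 1.98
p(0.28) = 1.25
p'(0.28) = 3.40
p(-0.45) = -1.72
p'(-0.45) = 1.73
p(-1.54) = -0.00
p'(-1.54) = -0.28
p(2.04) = -0.43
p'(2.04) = 5.50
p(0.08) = 0.40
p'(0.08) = 4.87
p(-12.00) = 1.67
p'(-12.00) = -0.68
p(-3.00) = -0.69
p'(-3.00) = -4.61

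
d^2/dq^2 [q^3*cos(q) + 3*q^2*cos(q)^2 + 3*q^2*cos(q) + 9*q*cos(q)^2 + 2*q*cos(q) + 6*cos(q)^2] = -q^3*cos(q) - 6*q^2*sin(q) - 3*q^2*cos(q) - 6*q^2*cos(2*q) - 12*q*sin(q) - 12*q*sin(2*q) + 4*q*cos(q) - 18*q*cos(2*q) - 4*sin(q) - 18*sin(2*q) + 6*cos(q) - 9*cos(2*q) + 3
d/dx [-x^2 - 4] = -2*x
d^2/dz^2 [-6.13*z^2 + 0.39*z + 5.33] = -12.2600000000000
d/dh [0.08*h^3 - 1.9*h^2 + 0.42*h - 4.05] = 0.24*h^2 - 3.8*h + 0.42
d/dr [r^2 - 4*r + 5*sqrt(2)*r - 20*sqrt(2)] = 2*r - 4 + 5*sqrt(2)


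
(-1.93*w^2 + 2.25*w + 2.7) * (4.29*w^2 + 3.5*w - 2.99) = -8.2797*w^4 + 2.8975*w^3 + 25.2287*w^2 + 2.7225*w - 8.073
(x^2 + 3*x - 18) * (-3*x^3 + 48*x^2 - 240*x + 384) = -3*x^5 + 39*x^4 - 42*x^3 - 1200*x^2 + 5472*x - 6912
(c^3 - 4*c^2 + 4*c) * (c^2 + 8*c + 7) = c^5 + 4*c^4 - 21*c^3 + 4*c^2 + 28*c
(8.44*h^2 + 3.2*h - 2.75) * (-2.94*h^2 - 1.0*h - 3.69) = -24.8136*h^4 - 17.848*h^3 - 26.2586*h^2 - 9.058*h + 10.1475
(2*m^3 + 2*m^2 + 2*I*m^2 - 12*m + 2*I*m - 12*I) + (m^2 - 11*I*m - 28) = 2*m^3 + 3*m^2 + 2*I*m^2 - 12*m - 9*I*m - 28 - 12*I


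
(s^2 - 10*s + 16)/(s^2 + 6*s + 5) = (s^2 - 10*s + 16)/(s^2 + 6*s + 5)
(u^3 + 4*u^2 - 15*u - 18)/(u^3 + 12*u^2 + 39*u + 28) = (u^2 + 3*u - 18)/(u^2 + 11*u + 28)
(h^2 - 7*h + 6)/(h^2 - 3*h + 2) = (h - 6)/(h - 2)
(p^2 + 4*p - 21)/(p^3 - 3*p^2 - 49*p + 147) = 1/(p - 7)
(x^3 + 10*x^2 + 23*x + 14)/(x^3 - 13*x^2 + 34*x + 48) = (x^2 + 9*x + 14)/(x^2 - 14*x + 48)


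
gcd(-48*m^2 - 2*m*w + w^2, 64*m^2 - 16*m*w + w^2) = -8*m + w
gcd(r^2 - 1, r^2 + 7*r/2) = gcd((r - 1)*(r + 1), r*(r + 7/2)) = 1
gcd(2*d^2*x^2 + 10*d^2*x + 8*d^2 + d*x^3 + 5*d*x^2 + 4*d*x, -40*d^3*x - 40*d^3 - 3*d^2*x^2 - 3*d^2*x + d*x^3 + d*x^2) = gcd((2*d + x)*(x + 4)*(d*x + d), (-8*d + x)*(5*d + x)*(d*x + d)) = d*x + d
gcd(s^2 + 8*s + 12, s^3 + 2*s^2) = s + 2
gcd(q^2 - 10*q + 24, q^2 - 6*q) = q - 6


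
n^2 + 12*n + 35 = (n + 5)*(n + 7)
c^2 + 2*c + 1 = (c + 1)^2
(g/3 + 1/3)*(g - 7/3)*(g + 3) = g^3/3 + 5*g^2/9 - 19*g/9 - 7/3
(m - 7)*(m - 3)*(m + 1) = m^3 - 9*m^2 + 11*m + 21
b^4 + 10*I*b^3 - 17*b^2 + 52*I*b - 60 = (b - 2*I)*(b + I)*(b + 5*I)*(b + 6*I)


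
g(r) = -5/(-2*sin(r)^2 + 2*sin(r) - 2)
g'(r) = -5*(4*sin(r)*cos(r) - 2*cos(r))/(-2*sin(r)^2 + 2*sin(r) - 2)^2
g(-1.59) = 0.83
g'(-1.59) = -0.02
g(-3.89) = 3.19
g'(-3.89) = 1.08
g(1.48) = 2.51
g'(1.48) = -0.23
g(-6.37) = 2.28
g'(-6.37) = 2.44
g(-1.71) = 0.84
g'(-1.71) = -0.12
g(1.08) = 2.79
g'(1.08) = -1.12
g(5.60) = 1.23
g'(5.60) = 1.06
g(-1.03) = 0.96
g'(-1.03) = 0.52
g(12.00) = 1.37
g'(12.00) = 1.31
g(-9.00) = 1.58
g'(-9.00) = -1.66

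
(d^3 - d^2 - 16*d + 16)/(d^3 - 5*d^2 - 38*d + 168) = (d^2 + 3*d - 4)/(d^2 - d - 42)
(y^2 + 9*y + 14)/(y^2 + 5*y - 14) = (y + 2)/(y - 2)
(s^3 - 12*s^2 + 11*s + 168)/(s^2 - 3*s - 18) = (s^2 - 15*s + 56)/(s - 6)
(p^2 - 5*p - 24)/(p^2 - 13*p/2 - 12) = 2*(p + 3)/(2*p + 3)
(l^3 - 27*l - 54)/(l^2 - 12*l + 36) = (l^2 + 6*l + 9)/(l - 6)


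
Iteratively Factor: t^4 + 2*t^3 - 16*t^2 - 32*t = (t + 2)*(t^3 - 16*t) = (t + 2)*(t + 4)*(t^2 - 4*t) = (t - 4)*(t + 2)*(t + 4)*(t)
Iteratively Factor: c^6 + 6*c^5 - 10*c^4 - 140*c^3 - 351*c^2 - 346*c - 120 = (c - 5)*(c^5 + 11*c^4 + 45*c^3 + 85*c^2 + 74*c + 24) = (c - 5)*(c + 1)*(c^4 + 10*c^3 + 35*c^2 + 50*c + 24) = (c - 5)*(c + 1)*(c + 3)*(c^3 + 7*c^2 + 14*c + 8) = (c - 5)*(c + 1)*(c + 3)*(c + 4)*(c^2 + 3*c + 2) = (c - 5)*(c + 1)*(c + 2)*(c + 3)*(c + 4)*(c + 1)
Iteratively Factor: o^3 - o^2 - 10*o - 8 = (o + 1)*(o^2 - 2*o - 8) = (o + 1)*(o + 2)*(o - 4)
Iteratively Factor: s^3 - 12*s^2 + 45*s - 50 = (s - 2)*(s^2 - 10*s + 25) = (s - 5)*(s - 2)*(s - 5)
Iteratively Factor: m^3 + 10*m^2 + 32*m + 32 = (m + 2)*(m^2 + 8*m + 16) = (m + 2)*(m + 4)*(m + 4)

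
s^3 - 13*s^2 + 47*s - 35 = (s - 7)*(s - 5)*(s - 1)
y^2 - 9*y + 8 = (y - 8)*(y - 1)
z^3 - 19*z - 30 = (z - 5)*(z + 2)*(z + 3)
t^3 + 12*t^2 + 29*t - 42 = (t - 1)*(t + 6)*(t + 7)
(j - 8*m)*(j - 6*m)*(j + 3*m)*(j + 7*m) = j^4 - 4*j^3*m - 71*j^2*m^2 + 186*j*m^3 + 1008*m^4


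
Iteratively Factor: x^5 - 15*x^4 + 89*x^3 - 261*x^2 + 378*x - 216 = (x - 4)*(x^4 - 11*x^3 + 45*x^2 - 81*x + 54) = (x - 4)*(x - 2)*(x^3 - 9*x^2 + 27*x - 27) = (x - 4)*(x - 3)*(x - 2)*(x^2 - 6*x + 9) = (x - 4)*(x - 3)^2*(x - 2)*(x - 3)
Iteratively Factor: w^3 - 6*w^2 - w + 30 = (w + 2)*(w^2 - 8*w + 15) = (w - 5)*(w + 2)*(w - 3)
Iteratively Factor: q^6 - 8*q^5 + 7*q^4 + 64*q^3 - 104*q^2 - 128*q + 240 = (q - 2)*(q^5 - 6*q^4 - 5*q^3 + 54*q^2 + 4*q - 120) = (q - 2)*(q + 2)*(q^4 - 8*q^3 + 11*q^2 + 32*q - 60) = (q - 3)*(q - 2)*(q + 2)*(q^3 - 5*q^2 - 4*q + 20) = (q - 3)*(q - 2)*(q + 2)^2*(q^2 - 7*q + 10) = (q - 3)*(q - 2)^2*(q + 2)^2*(q - 5)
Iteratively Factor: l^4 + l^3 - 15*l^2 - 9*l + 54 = (l - 3)*(l^3 + 4*l^2 - 3*l - 18) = (l - 3)*(l + 3)*(l^2 + l - 6) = (l - 3)*(l + 3)^2*(l - 2)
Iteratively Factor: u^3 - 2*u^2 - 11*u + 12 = (u + 3)*(u^2 - 5*u + 4) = (u - 1)*(u + 3)*(u - 4)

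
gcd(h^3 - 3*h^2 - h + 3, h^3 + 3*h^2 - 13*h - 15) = h^2 - 2*h - 3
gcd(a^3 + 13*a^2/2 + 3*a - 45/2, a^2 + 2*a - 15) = a + 5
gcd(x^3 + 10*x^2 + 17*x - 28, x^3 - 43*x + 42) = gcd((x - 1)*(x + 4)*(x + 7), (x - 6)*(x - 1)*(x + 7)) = x^2 + 6*x - 7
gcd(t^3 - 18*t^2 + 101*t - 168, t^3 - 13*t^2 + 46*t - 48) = t^2 - 11*t + 24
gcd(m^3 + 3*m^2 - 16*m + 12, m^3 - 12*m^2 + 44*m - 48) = m - 2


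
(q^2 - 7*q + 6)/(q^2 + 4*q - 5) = (q - 6)/(q + 5)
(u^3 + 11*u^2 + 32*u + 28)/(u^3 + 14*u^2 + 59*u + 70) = (u + 2)/(u + 5)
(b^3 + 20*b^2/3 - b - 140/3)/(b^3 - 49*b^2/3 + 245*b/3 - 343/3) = (b^2 + 9*b + 20)/(b^2 - 14*b + 49)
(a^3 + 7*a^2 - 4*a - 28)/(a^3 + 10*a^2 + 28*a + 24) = (a^2 + 5*a - 14)/(a^2 + 8*a + 12)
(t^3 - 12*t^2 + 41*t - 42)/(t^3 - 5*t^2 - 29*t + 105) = (t - 2)/(t + 5)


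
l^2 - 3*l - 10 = (l - 5)*(l + 2)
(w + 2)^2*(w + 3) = w^3 + 7*w^2 + 16*w + 12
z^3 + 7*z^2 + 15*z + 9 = (z + 1)*(z + 3)^2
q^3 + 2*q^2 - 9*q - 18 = (q - 3)*(q + 2)*(q + 3)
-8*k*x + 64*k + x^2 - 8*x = (-8*k + x)*(x - 8)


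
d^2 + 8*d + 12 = (d + 2)*(d + 6)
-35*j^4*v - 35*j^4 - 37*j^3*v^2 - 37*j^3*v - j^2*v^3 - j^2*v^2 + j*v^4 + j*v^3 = (-7*j + v)*(j + v)*(5*j + v)*(j*v + j)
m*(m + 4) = m^2 + 4*m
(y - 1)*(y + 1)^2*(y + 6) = y^4 + 7*y^3 + 5*y^2 - 7*y - 6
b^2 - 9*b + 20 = (b - 5)*(b - 4)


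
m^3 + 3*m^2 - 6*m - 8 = (m - 2)*(m + 1)*(m + 4)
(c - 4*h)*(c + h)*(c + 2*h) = c^3 - c^2*h - 10*c*h^2 - 8*h^3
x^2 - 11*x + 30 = (x - 6)*(x - 5)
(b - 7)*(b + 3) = b^2 - 4*b - 21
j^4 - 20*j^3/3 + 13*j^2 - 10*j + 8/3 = (j - 4)*(j - 1)^2*(j - 2/3)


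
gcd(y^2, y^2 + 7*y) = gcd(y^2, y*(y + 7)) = y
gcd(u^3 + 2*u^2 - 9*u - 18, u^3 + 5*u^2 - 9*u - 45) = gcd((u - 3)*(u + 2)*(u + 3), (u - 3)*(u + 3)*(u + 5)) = u^2 - 9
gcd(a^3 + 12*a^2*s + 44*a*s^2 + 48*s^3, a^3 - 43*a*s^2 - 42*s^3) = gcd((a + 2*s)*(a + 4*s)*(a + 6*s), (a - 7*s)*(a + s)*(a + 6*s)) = a + 6*s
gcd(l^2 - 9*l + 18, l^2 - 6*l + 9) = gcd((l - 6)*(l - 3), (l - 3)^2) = l - 3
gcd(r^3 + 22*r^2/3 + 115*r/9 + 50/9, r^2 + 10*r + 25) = r + 5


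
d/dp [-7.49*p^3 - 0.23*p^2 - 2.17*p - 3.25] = -22.47*p^2 - 0.46*p - 2.17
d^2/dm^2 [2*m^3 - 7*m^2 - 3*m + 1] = 12*m - 14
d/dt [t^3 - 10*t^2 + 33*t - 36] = 3*t^2 - 20*t + 33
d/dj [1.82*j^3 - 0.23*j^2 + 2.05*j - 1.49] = 5.46*j^2 - 0.46*j + 2.05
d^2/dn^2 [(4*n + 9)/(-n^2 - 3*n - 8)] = 2*(-(2*n + 3)^2*(4*n + 9) + 3*(4*n + 7)*(n^2 + 3*n + 8))/(n^2 + 3*n + 8)^3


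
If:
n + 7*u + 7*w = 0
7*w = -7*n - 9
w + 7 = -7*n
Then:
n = -20/21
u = 23/49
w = -1/3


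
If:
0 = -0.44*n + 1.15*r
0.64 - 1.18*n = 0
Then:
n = 0.54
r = 0.21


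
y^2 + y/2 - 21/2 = (y - 3)*(y + 7/2)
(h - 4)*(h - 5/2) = h^2 - 13*h/2 + 10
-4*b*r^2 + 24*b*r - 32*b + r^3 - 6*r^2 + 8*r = (-4*b + r)*(r - 4)*(r - 2)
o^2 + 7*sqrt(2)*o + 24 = (o + 3*sqrt(2))*(o + 4*sqrt(2))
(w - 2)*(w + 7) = w^2 + 5*w - 14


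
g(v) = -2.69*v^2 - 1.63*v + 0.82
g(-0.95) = -0.06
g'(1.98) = -12.28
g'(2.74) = -16.37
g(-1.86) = -5.45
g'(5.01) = -28.58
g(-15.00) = -579.98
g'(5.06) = -28.85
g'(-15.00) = 79.07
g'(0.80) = -5.93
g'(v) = -5.38*v - 1.63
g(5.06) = -76.30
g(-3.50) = -26.43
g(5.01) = -74.87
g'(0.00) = -1.63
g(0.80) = -2.21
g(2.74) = -23.84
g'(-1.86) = 8.38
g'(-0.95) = 3.48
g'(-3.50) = 17.20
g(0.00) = 0.82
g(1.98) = -12.95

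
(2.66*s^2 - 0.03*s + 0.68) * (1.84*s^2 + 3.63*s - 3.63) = 4.8944*s^4 + 9.6006*s^3 - 8.5135*s^2 + 2.5773*s - 2.4684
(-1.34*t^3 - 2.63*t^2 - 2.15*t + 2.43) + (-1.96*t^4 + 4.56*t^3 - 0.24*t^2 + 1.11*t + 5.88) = -1.96*t^4 + 3.22*t^3 - 2.87*t^2 - 1.04*t + 8.31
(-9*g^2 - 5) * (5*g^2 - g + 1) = -45*g^4 + 9*g^3 - 34*g^2 + 5*g - 5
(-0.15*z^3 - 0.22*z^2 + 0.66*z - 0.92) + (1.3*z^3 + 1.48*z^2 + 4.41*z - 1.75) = 1.15*z^3 + 1.26*z^2 + 5.07*z - 2.67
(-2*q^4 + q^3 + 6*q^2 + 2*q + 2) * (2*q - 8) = -4*q^5 + 18*q^4 + 4*q^3 - 44*q^2 - 12*q - 16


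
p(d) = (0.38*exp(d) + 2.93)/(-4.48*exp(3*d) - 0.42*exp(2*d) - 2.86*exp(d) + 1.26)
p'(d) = (0.38*exp(d) + 2.93)*(13.44*exp(3*d) + 0.84*exp(2*d) + 2.86*exp(d))/(-4.48*exp(3*d) - 0.42*exp(2*d) - 2.86*exp(d) + 1.26)^2 + 0.38*exp(d)/(-4.48*exp(3*d) - 0.42*exp(2*d) - 2.86*exp(d) + 1.26) = (3.4048*exp(3*d) + 39.5388*exp(2*d) + 2.4612*exp(d) + 8.8586)*exp(d)/(20.0704*exp(6*d) + 3.7632*exp(5*d) + 25.802*exp(4*d) - 8.8872*exp(3*d) + 7.1212*exp(2*d) - 7.2072*exp(d) + 1.5876)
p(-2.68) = 2.79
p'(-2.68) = 0.56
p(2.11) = -0.00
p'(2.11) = 0.01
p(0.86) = -0.06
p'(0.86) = 0.15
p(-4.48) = 2.39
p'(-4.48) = 0.07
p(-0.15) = -0.75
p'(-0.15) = 1.91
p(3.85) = -0.00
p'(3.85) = 0.00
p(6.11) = -0.00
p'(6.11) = 0.00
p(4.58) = -0.00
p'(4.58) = 0.00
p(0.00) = -0.51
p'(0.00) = 1.28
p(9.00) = 0.00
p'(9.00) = 0.00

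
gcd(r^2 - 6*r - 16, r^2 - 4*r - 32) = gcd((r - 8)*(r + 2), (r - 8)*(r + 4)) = r - 8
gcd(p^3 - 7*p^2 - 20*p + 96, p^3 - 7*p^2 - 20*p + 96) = p^3 - 7*p^2 - 20*p + 96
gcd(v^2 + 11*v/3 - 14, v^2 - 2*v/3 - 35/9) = v - 7/3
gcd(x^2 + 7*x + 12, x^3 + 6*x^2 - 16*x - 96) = x + 4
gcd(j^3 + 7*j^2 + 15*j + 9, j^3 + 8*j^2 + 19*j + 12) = j^2 + 4*j + 3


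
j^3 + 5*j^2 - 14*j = j*(j - 2)*(j + 7)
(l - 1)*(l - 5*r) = l^2 - 5*l*r - l + 5*r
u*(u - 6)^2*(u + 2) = u^4 - 10*u^3 + 12*u^2 + 72*u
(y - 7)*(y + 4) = y^2 - 3*y - 28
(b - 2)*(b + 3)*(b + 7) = b^3 + 8*b^2 + b - 42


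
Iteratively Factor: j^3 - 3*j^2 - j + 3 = (j - 3)*(j^2 - 1) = (j - 3)*(j - 1)*(j + 1)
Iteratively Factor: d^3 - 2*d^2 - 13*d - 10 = (d - 5)*(d^2 + 3*d + 2) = (d - 5)*(d + 1)*(d + 2)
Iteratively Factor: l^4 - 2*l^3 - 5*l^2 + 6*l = (l - 3)*(l^3 + l^2 - 2*l) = (l - 3)*(l - 1)*(l^2 + 2*l) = l*(l - 3)*(l - 1)*(l + 2)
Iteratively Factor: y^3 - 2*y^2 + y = (y)*(y^2 - 2*y + 1) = y*(y - 1)*(y - 1)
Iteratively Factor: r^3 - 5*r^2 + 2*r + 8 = (r + 1)*(r^2 - 6*r + 8) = (r - 2)*(r + 1)*(r - 4)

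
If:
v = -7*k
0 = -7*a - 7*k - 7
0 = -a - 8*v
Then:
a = -56/57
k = -1/57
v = 7/57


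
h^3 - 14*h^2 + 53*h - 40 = (h - 8)*(h - 5)*(h - 1)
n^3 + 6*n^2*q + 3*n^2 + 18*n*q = n*(n + 3)*(n + 6*q)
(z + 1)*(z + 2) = z^2 + 3*z + 2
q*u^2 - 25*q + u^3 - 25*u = (q + u)*(u - 5)*(u + 5)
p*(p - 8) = p^2 - 8*p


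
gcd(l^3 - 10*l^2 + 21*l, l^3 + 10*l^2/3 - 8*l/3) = l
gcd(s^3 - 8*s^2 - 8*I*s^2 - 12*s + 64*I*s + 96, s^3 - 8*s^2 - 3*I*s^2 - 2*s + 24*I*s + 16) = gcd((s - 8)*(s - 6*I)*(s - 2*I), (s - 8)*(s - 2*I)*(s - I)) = s^2 + s*(-8 - 2*I) + 16*I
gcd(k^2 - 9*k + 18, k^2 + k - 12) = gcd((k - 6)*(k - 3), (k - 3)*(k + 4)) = k - 3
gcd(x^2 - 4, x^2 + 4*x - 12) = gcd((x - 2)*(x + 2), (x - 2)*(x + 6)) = x - 2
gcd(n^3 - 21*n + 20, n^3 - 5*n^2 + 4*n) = n^2 - 5*n + 4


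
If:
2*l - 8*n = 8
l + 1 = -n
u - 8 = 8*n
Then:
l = 0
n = -1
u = 0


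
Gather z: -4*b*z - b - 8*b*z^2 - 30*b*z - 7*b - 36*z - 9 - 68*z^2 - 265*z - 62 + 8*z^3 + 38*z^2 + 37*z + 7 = -8*b + 8*z^3 + z^2*(-8*b - 30) + z*(-34*b - 264) - 64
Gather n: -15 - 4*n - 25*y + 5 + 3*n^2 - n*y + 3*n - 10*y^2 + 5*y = 3*n^2 + n*(-y - 1) - 10*y^2 - 20*y - 10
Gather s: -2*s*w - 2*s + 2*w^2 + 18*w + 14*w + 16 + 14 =s*(-2*w - 2) + 2*w^2 + 32*w + 30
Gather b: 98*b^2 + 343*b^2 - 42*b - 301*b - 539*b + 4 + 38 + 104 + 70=441*b^2 - 882*b + 216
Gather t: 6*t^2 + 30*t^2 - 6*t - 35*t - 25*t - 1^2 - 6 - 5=36*t^2 - 66*t - 12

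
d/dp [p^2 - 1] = 2*p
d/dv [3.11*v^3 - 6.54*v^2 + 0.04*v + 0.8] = 9.33*v^2 - 13.08*v + 0.04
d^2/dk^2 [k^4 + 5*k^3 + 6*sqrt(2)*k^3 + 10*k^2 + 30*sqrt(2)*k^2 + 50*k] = 12*k^2 + 30*k + 36*sqrt(2)*k + 20 + 60*sqrt(2)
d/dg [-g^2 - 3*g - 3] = -2*g - 3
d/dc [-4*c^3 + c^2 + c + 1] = -12*c^2 + 2*c + 1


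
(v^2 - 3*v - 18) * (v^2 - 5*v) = v^4 - 8*v^3 - 3*v^2 + 90*v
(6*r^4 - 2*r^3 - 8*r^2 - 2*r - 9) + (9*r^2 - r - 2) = 6*r^4 - 2*r^3 + r^2 - 3*r - 11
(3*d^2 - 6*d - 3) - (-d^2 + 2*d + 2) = 4*d^2 - 8*d - 5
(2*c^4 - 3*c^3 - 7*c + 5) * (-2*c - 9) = -4*c^5 - 12*c^4 + 27*c^3 + 14*c^2 + 53*c - 45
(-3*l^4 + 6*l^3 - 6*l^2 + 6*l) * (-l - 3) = 3*l^5 + 3*l^4 - 12*l^3 + 12*l^2 - 18*l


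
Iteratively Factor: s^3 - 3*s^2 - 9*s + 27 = (s + 3)*(s^2 - 6*s + 9) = (s - 3)*(s + 3)*(s - 3)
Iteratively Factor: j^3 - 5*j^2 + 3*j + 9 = (j + 1)*(j^2 - 6*j + 9) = (j - 3)*(j + 1)*(j - 3)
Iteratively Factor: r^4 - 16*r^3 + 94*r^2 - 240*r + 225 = (r - 5)*(r^3 - 11*r^2 + 39*r - 45) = (r - 5)*(r - 3)*(r^2 - 8*r + 15) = (r - 5)^2*(r - 3)*(r - 3)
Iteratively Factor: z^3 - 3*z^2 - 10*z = (z)*(z^2 - 3*z - 10) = z*(z + 2)*(z - 5)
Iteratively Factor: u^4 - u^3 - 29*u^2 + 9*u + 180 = (u + 3)*(u^3 - 4*u^2 - 17*u + 60) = (u - 3)*(u + 3)*(u^2 - u - 20) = (u - 3)*(u + 3)*(u + 4)*(u - 5)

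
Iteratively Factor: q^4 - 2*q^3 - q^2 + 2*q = (q - 2)*(q^3 - q) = (q - 2)*(q - 1)*(q^2 + q) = q*(q - 2)*(q - 1)*(q + 1)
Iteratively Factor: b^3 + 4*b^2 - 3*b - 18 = (b + 3)*(b^2 + b - 6) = (b - 2)*(b + 3)*(b + 3)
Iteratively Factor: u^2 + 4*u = (u + 4)*(u)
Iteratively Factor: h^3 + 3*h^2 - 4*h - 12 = (h + 3)*(h^2 - 4) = (h + 2)*(h + 3)*(h - 2)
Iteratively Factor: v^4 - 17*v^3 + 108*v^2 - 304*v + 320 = (v - 4)*(v^3 - 13*v^2 + 56*v - 80) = (v - 4)^2*(v^2 - 9*v + 20) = (v - 5)*(v - 4)^2*(v - 4)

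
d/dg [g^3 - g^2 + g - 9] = 3*g^2 - 2*g + 1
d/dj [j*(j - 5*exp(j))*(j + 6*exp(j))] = j^2*exp(j) + 3*j^2 - 60*j*exp(2*j) + 2*j*exp(j) - 30*exp(2*j)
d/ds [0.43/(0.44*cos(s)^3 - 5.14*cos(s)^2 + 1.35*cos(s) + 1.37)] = (0.5676*cos(s)^2 - 4.4204*cos(s) + 0.5805)*sin(s)/(0.44*cos(s)^3 - 5.14*cos(s)^2 + 1.35*cos(s) + 1.37)^2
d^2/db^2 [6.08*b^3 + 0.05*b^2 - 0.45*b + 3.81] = 36.48*b + 0.1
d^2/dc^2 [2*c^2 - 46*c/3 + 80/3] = 4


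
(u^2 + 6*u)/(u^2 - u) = (u + 6)/(u - 1)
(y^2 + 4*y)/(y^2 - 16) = y/(y - 4)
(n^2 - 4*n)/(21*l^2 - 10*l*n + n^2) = n*(n - 4)/(21*l^2 - 10*l*n + n^2)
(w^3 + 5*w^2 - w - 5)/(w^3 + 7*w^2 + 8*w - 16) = (w^2 + 6*w + 5)/(w^2 + 8*w + 16)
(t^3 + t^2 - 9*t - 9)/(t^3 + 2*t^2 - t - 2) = (t^2 - 9)/(t^2 + t - 2)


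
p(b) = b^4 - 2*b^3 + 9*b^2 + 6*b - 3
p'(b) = 4*b^3 - 6*b^2 + 18*b + 6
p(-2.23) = 75.28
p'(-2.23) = -108.34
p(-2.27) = 79.70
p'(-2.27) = -112.57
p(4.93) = 596.41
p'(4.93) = 428.20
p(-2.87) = 169.04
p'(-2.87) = -189.64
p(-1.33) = 12.77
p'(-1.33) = -37.96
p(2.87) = 108.92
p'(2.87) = 102.80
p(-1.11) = 5.68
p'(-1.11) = -26.84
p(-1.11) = 5.68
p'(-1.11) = -26.84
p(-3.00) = 195.00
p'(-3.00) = -210.00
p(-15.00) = 59307.00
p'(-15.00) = -15114.00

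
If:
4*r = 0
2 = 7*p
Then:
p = 2/7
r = 0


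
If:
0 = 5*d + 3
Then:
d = -3/5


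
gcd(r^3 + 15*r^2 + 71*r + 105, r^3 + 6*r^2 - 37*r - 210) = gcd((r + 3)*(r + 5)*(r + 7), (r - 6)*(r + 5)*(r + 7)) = r^2 + 12*r + 35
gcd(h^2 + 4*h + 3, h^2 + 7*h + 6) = h + 1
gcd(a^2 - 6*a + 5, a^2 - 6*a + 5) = a^2 - 6*a + 5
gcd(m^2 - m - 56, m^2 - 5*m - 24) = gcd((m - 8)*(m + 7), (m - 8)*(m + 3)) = m - 8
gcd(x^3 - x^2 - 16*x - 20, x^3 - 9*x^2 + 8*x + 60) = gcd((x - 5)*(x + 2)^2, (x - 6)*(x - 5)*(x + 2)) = x^2 - 3*x - 10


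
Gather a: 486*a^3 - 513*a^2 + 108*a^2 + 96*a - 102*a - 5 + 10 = 486*a^3 - 405*a^2 - 6*a + 5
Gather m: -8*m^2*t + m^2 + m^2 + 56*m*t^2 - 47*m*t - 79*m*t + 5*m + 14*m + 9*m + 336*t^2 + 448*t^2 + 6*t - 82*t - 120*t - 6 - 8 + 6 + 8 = m^2*(2 - 8*t) + m*(56*t^2 - 126*t + 28) + 784*t^2 - 196*t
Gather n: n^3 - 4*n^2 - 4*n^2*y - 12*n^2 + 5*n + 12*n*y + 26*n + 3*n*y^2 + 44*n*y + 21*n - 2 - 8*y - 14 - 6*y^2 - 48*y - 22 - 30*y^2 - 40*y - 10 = n^3 + n^2*(-4*y - 16) + n*(3*y^2 + 56*y + 52) - 36*y^2 - 96*y - 48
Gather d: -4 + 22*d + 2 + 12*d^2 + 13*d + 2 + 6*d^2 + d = 18*d^2 + 36*d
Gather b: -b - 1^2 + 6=5 - b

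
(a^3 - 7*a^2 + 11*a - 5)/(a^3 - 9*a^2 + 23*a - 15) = (a - 1)/(a - 3)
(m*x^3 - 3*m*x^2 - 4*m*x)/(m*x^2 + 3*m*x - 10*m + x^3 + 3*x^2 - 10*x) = m*x*(x^2 - 3*x - 4)/(m*x^2 + 3*m*x - 10*m + x^3 + 3*x^2 - 10*x)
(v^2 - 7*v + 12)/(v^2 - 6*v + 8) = (v - 3)/(v - 2)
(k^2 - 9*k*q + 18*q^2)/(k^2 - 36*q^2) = (k - 3*q)/(k + 6*q)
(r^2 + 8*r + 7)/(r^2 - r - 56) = (r + 1)/(r - 8)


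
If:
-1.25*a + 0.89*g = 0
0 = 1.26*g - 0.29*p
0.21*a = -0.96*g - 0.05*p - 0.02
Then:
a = -0.01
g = -0.02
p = -0.07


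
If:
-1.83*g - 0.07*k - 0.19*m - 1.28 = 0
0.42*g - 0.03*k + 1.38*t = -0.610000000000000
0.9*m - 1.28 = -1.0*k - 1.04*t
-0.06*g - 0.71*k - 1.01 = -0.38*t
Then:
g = -0.98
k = -1.43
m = 3.22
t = -0.18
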